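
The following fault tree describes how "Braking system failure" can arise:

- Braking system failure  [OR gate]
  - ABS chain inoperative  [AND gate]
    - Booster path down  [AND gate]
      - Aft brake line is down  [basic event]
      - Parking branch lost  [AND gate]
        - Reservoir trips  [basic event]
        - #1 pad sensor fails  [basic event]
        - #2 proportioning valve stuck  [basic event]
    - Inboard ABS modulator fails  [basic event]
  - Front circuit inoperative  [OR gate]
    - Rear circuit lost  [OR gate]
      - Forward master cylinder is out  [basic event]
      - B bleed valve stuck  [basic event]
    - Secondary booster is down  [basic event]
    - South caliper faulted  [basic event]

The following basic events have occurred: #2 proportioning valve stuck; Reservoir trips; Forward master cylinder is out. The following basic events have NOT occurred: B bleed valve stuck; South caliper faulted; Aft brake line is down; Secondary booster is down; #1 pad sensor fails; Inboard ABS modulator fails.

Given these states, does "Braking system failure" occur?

Yes

Parking branch lost [AND]: Reservoir trips=occurs, #1 pad sensor fails=not, #2 proportioning valve stuck=occurs → not all inputs occur → does not occur.
Booster path down [AND]: Aft brake line is down=not, Parking branch lost=not → not all inputs occur → does not occur.
ABS chain inoperative [AND]: Booster path down=not, Inboard ABS modulator fails=not → not all inputs occur → does not occur.
Rear circuit lost [OR]: Forward master cylinder is out=occurs, B bleed valve stuck=not → at least one input occurs → occurs.
Front circuit inoperative [OR]: Rear circuit lost=occurs, Secondary booster is down=not, South caliper faulted=not → at least one input occurs → occurs.
Braking system failure [OR]: ABS chain inoperative=not, Front circuit inoperative=occurs → at least one input occurs → occurs.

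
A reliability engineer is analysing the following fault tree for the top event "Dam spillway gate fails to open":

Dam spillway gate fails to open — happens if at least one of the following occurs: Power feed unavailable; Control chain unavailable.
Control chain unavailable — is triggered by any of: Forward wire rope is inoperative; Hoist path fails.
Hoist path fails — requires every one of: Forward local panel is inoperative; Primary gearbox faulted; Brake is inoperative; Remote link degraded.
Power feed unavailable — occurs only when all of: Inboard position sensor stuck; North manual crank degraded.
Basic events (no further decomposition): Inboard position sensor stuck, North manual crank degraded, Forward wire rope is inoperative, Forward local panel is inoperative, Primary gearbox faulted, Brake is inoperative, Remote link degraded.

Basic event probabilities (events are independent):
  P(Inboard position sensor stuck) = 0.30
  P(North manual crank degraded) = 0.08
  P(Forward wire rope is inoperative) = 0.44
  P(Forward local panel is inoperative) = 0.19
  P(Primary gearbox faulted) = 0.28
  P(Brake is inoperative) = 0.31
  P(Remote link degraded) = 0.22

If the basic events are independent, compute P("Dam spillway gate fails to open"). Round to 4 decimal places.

0.4554

P(Power feed unavailable) [AND] = 0.30 × 0.08 = 0.024000
P(Hoist path fails) [AND] = 0.19 × 0.28 × 0.31 × 0.22 = 0.003628
P(Control chain unavailable) [OR] = 1 − (1−0.44) × (1−0.003628) = 0.442032
P(Dam spillway gate fails to open) [OR] = 1 − (1−0.024000) × (1−0.442032) = 0.455423
Rounded to 4 decimal places: P(Dam spillway gate fails to open) ≈ 0.4554.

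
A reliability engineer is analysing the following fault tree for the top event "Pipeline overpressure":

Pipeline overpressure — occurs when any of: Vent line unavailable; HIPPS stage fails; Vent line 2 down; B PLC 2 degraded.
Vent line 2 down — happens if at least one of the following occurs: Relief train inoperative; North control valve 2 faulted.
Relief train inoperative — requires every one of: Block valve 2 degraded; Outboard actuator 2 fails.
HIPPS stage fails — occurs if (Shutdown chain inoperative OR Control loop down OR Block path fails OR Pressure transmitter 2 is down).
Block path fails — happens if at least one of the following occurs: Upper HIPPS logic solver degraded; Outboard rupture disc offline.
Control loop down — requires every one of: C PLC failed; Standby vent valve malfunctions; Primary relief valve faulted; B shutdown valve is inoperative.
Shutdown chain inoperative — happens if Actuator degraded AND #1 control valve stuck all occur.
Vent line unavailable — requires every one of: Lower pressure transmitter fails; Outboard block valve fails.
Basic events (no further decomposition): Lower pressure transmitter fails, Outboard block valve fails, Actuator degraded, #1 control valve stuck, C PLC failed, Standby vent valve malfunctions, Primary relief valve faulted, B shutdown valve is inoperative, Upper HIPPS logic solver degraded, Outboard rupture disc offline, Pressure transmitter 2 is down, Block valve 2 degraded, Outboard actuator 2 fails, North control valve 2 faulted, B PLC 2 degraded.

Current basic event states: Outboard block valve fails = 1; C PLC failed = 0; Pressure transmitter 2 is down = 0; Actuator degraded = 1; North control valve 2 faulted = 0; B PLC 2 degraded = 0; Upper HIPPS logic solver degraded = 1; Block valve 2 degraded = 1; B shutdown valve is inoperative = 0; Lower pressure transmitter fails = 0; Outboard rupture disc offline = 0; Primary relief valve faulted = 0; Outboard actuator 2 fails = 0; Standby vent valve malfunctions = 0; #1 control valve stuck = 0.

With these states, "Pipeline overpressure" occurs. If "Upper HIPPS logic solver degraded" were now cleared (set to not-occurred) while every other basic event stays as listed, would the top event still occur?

Counterfactual: set "Upper HIPPS logic solver degraded" to not occurred.
Vent line unavailable [AND]: Lower pressure transmitter fails=not, Outboard block valve fails=occurs → not all inputs occur → does not occur.
Shutdown chain inoperative [AND]: Actuator degraded=occurs, #1 control valve stuck=not → not all inputs occur → does not occur.
Control loop down [AND]: C PLC failed=not, Standby vent valve malfunctions=not, Primary relief valve faulted=not, B shutdown valve is inoperative=not → not all inputs occur → does not occur.
Block path fails [OR]: Upper HIPPS logic solver degraded=not, Outboard rupture disc offline=not → no input occurs → does not occur.
HIPPS stage fails [OR]: Shutdown chain inoperative=not, Control loop down=not, Block path fails=not, Pressure transmitter 2 is down=not → no input occurs → does not occur.
Relief train inoperative [AND]: Block valve 2 degraded=occurs, Outboard actuator 2 fails=not → not all inputs occur → does not occur.
Vent line 2 down [OR]: Relief train inoperative=not, North control valve 2 faulted=not → no input occurs → does not occur.
Pipeline overpressure [OR]: Vent line unavailable=not, HIPPS stage fails=not, Vent line 2 down=not, B PLC 2 degraded=not → no input occurs → does not occur.

No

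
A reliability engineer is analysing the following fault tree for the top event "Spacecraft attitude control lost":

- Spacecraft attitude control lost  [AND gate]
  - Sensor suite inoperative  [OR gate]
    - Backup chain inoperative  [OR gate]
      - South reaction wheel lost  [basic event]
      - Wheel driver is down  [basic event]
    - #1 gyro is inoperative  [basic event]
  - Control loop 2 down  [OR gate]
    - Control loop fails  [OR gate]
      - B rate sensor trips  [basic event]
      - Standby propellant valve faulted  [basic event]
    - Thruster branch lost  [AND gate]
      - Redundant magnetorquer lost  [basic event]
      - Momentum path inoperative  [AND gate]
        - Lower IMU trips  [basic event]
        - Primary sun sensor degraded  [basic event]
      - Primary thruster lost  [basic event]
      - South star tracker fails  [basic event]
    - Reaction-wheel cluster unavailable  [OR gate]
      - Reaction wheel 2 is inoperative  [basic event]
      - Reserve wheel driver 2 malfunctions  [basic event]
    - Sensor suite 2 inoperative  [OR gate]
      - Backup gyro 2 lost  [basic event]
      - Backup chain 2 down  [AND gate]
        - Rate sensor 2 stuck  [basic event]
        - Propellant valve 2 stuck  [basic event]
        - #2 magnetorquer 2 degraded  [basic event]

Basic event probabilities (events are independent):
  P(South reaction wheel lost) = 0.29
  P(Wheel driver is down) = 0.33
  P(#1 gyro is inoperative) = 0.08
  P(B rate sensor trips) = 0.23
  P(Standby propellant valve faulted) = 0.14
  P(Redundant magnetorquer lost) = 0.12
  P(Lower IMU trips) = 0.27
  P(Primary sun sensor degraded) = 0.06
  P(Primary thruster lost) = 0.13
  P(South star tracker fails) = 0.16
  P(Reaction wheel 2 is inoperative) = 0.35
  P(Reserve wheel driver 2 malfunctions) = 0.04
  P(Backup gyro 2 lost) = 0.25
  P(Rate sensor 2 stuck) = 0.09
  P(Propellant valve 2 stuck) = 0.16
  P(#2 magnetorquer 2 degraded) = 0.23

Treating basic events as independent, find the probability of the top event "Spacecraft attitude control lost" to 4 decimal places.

P(Backup chain inoperative) [OR] = 1 − (1−0.29) × (1−0.33) = 0.524300
P(Sensor suite inoperative) [OR] = 1 − (1−0.524300) × (1−0.08) = 0.562356
P(Control loop fails) [OR] = 1 − (1−0.23) × (1−0.14) = 0.337800
P(Momentum path inoperative) [AND] = 0.27 × 0.06 = 0.016200
P(Thruster branch lost) [AND] = 0.12 × 0.016200 × 0.13 × 0.16 = 0.000040
P(Reaction-wheel cluster unavailable) [OR] = 1 − (1−0.35) × (1−0.04) = 0.376000
P(Backup chain 2 down) [AND] = 0.09 × 0.16 × 0.23 = 0.003312
P(Sensor suite 2 inoperative) [OR] = 1 − (1−0.25) × (1−0.003312) = 0.252484
P(Control loop 2 down) [OR] = 1 − (1−0.337800) × (1−0.000040) × (1−0.376000) × (1−0.252484) = 0.691129
P(Spacecraft attitude control lost) [AND] = 0.562356 × 0.691129 = 0.388661
Rounded to 4 decimal places: P(Spacecraft attitude control lost) ≈ 0.3887.

0.3887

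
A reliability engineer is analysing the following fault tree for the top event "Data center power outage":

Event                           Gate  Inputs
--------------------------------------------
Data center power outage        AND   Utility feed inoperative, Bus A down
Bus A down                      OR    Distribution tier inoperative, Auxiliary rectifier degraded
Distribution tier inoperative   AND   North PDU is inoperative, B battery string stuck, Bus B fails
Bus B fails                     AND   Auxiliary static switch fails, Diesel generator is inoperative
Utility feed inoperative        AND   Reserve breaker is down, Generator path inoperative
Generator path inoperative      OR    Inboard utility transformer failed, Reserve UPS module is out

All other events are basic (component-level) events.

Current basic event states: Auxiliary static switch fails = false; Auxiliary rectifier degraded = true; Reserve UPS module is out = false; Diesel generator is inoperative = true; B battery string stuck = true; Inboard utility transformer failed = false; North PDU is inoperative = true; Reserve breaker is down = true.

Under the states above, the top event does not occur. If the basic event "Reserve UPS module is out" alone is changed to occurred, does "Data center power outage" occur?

Counterfactual: set "Reserve UPS module is out" to occurred.
Generator path inoperative [OR]: Inboard utility transformer failed=not, Reserve UPS module is out=occurs → at least one input occurs → occurs.
Utility feed inoperative [AND]: Reserve breaker is down=occurs, Generator path inoperative=occurs → all inputs occur → occurs.
Bus B fails [AND]: Auxiliary static switch fails=not, Diesel generator is inoperative=occurs → not all inputs occur → does not occur.
Distribution tier inoperative [AND]: North PDU is inoperative=occurs, B battery string stuck=occurs, Bus B fails=not → not all inputs occur → does not occur.
Bus A down [OR]: Distribution tier inoperative=not, Auxiliary rectifier degraded=occurs → at least one input occurs → occurs.
Data center power outage [AND]: Utility feed inoperative=occurs, Bus A down=occurs → all inputs occur → occurs.

Yes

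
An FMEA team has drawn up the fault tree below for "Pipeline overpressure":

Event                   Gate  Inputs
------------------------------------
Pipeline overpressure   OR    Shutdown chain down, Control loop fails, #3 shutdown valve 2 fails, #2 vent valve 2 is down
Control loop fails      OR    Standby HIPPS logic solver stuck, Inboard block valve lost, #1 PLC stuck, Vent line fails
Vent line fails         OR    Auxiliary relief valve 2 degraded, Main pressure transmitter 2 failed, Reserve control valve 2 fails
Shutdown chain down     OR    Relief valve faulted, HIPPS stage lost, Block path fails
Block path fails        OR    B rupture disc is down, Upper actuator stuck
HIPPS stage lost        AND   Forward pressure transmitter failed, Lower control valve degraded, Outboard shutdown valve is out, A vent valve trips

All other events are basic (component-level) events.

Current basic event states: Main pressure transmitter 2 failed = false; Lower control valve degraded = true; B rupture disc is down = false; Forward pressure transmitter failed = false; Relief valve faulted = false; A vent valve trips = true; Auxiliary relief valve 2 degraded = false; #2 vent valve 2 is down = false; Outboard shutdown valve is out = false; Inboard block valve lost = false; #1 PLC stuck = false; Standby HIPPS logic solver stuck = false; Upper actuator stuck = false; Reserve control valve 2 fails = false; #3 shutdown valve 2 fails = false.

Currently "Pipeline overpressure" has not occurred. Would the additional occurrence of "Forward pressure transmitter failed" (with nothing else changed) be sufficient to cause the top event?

No

Counterfactual: set "Forward pressure transmitter failed" to occurred.
HIPPS stage lost [AND]: Forward pressure transmitter failed=occurs, Lower control valve degraded=occurs, Outboard shutdown valve is out=not, A vent valve trips=occurs → not all inputs occur → does not occur.
Block path fails [OR]: B rupture disc is down=not, Upper actuator stuck=not → no input occurs → does not occur.
Shutdown chain down [OR]: Relief valve faulted=not, HIPPS stage lost=not, Block path fails=not → no input occurs → does not occur.
Vent line fails [OR]: Auxiliary relief valve 2 degraded=not, Main pressure transmitter 2 failed=not, Reserve control valve 2 fails=not → no input occurs → does not occur.
Control loop fails [OR]: Standby HIPPS logic solver stuck=not, Inboard block valve lost=not, #1 PLC stuck=not, Vent line fails=not → no input occurs → does not occur.
Pipeline overpressure [OR]: Shutdown chain down=not, Control loop fails=not, #3 shutdown valve 2 fails=not, #2 vent valve 2 is down=not → no input occurs → does not occur.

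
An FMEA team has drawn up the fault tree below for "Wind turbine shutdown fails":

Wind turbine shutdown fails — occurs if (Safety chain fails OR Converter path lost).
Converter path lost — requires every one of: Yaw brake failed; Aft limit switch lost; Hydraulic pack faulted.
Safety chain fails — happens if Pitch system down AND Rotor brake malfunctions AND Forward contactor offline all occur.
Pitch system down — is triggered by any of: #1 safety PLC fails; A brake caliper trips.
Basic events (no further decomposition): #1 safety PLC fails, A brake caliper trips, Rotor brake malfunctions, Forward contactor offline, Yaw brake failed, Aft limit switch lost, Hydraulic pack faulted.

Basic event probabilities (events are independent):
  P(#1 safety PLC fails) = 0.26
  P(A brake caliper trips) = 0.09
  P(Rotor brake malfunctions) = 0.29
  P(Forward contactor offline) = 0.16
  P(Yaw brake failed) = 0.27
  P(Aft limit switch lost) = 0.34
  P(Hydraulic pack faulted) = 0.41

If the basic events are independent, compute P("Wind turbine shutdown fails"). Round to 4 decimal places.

0.0522

P(Pitch system down) [OR] = 1 − (1−0.26) × (1−0.09) = 0.326600
P(Safety chain fails) [AND] = 0.326600 × 0.29 × 0.16 = 0.015154
P(Converter path lost) [AND] = 0.27 × 0.34 × 0.41 = 0.037638
P(Wind turbine shutdown fails) [OR] = 1 − (1−0.015154) × (1−0.037638) = 0.052222
Rounded to 4 decimal places: P(Wind turbine shutdown fails) ≈ 0.0522.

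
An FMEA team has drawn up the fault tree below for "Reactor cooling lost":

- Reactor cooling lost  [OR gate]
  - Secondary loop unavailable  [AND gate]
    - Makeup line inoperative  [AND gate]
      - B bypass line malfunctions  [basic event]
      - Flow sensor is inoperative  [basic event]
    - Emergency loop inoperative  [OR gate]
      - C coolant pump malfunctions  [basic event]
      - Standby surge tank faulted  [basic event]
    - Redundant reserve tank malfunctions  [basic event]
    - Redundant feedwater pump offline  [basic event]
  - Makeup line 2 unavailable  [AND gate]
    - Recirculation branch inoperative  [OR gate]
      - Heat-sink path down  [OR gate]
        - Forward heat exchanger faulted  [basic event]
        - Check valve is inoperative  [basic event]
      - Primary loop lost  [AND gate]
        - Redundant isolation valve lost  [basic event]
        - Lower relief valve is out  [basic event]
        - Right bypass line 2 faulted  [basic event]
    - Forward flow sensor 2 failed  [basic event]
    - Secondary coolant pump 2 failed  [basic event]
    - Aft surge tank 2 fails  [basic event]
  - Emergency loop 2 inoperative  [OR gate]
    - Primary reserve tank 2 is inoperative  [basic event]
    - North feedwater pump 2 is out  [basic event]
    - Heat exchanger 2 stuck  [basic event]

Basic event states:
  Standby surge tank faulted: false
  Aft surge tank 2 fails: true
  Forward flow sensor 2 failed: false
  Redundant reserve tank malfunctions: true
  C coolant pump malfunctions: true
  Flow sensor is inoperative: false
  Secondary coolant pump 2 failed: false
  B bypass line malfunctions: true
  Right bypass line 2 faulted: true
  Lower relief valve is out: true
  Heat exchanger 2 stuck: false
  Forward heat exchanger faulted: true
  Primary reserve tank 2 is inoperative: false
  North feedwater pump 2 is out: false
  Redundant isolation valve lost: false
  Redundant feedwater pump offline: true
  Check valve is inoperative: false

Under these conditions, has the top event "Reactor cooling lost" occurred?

Makeup line inoperative [AND]: B bypass line malfunctions=occurs, Flow sensor is inoperative=not → not all inputs occur → does not occur.
Emergency loop inoperative [OR]: C coolant pump malfunctions=occurs, Standby surge tank faulted=not → at least one input occurs → occurs.
Secondary loop unavailable [AND]: Makeup line inoperative=not, Emergency loop inoperative=occurs, Redundant reserve tank malfunctions=occurs, Redundant feedwater pump offline=occurs → not all inputs occur → does not occur.
Heat-sink path down [OR]: Forward heat exchanger faulted=occurs, Check valve is inoperative=not → at least one input occurs → occurs.
Primary loop lost [AND]: Redundant isolation valve lost=not, Lower relief valve is out=occurs, Right bypass line 2 faulted=occurs → not all inputs occur → does not occur.
Recirculation branch inoperative [OR]: Heat-sink path down=occurs, Primary loop lost=not → at least one input occurs → occurs.
Makeup line 2 unavailable [AND]: Recirculation branch inoperative=occurs, Forward flow sensor 2 failed=not, Secondary coolant pump 2 failed=not, Aft surge tank 2 fails=occurs → not all inputs occur → does not occur.
Emergency loop 2 inoperative [OR]: Primary reserve tank 2 is inoperative=not, North feedwater pump 2 is out=not, Heat exchanger 2 stuck=not → no input occurs → does not occur.
Reactor cooling lost [OR]: Secondary loop unavailable=not, Makeup line 2 unavailable=not, Emergency loop 2 inoperative=not → no input occurs → does not occur.

No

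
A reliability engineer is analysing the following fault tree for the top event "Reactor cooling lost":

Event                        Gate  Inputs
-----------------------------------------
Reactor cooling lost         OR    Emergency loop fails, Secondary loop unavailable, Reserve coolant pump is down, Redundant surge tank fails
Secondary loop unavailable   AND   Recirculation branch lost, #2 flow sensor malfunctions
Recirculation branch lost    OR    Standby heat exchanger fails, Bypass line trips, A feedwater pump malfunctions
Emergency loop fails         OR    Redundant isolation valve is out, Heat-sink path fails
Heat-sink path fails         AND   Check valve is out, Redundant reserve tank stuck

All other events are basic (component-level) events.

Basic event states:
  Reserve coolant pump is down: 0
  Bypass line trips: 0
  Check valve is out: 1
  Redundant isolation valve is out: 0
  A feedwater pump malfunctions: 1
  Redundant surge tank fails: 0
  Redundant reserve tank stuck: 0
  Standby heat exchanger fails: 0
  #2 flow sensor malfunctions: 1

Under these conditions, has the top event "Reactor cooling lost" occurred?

Heat-sink path fails [AND]: Check valve is out=occurs, Redundant reserve tank stuck=not → not all inputs occur → does not occur.
Emergency loop fails [OR]: Redundant isolation valve is out=not, Heat-sink path fails=not → no input occurs → does not occur.
Recirculation branch lost [OR]: Standby heat exchanger fails=not, Bypass line trips=not, A feedwater pump malfunctions=occurs → at least one input occurs → occurs.
Secondary loop unavailable [AND]: Recirculation branch lost=occurs, #2 flow sensor malfunctions=occurs → all inputs occur → occurs.
Reactor cooling lost [OR]: Emergency loop fails=not, Secondary loop unavailable=occurs, Reserve coolant pump is down=not, Redundant surge tank fails=not → at least one input occurs → occurs.

Yes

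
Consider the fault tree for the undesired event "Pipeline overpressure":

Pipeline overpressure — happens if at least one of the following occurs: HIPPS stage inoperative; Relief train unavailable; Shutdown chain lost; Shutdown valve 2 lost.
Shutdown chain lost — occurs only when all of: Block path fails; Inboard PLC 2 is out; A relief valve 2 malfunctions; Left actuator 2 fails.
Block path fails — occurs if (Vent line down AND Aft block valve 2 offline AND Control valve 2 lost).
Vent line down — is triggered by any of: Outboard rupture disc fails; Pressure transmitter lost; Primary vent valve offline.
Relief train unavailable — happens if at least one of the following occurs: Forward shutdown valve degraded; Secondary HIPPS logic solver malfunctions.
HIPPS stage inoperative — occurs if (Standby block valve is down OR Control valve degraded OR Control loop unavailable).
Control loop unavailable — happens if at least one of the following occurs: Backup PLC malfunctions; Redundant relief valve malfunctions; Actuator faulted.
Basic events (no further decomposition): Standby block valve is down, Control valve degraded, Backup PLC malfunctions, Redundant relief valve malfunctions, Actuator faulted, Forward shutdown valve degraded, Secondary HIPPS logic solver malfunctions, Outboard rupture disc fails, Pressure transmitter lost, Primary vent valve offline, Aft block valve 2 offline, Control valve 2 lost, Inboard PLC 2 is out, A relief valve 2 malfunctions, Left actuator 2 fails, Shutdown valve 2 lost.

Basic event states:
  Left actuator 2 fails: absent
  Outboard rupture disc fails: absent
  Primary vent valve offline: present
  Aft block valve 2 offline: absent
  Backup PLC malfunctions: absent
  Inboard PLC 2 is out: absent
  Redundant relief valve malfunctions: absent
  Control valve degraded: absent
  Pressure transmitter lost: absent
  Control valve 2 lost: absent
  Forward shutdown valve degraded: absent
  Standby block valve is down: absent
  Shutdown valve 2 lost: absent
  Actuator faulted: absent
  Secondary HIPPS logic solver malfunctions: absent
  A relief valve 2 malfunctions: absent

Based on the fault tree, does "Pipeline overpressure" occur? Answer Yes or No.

Control loop unavailable [OR]: Backup PLC malfunctions=not, Redundant relief valve malfunctions=not, Actuator faulted=not → no input occurs → does not occur.
HIPPS stage inoperative [OR]: Standby block valve is down=not, Control valve degraded=not, Control loop unavailable=not → no input occurs → does not occur.
Relief train unavailable [OR]: Forward shutdown valve degraded=not, Secondary HIPPS logic solver malfunctions=not → no input occurs → does not occur.
Vent line down [OR]: Outboard rupture disc fails=not, Pressure transmitter lost=not, Primary vent valve offline=occurs → at least one input occurs → occurs.
Block path fails [AND]: Vent line down=occurs, Aft block valve 2 offline=not, Control valve 2 lost=not → not all inputs occur → does not occur.
Shutdown chain lost [AND]: Block path fails=not, Inboard PLC 2 is out=not, A relief valve 2 malfunctions=not, Left actuator 2 fails=not → not all inputs occur → does not occur.
Pipeline overpressure [OR]: HIPPS stage inoperative=not, Relief train unavailable=not, Shutdown chain lost=not, Shutdown valve 2 lost=not → no input occurs → does not occur.

No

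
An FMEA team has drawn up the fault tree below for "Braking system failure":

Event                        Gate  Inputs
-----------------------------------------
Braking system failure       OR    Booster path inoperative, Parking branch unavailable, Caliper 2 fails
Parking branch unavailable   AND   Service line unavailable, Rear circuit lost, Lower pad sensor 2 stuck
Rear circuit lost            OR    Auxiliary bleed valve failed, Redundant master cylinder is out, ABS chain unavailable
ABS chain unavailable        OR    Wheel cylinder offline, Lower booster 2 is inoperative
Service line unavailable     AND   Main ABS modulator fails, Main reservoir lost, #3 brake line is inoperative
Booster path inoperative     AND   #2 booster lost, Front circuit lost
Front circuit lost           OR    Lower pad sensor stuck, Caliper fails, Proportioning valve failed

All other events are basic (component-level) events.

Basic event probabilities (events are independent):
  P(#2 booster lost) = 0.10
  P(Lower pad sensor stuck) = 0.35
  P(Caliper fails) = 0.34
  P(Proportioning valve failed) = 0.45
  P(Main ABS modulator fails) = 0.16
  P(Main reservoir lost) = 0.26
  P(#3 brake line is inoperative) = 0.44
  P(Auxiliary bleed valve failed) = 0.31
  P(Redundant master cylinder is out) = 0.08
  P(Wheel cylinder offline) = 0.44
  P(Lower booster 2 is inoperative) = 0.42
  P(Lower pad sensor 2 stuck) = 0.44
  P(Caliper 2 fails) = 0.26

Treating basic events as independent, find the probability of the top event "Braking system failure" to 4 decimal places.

P(Front circuit lost) [OR] = 1 − (1−0.35) × (1−0.34) × (1−0.45) = 0.764050
P(Booster path inoperative) [AND] = 0.10 × 0.764050 = 0.076405
P(Service line unavailable) [AND] = 0.16 × 0.26 × 0.44 = 0.018304
P(ABS chain unavailable) [OR] = 1 − (1−0.44) × (1−0.42) = 0.675200
P(Rear circuit lost) [OR] = 1 − (1−0.31) × (1−0.08) × (1−0.675200) = 0.793817
P(Parking branch unavailable) [AND] = 0.018304 × 0.793817 × 0.44 = 0.006393
P(Braking system failure) [OR] = 1 − (1−0.076405) × (1−0.006393) × (1−0.26) = 0.320909
Rounded to 4 decimal places: P(Braking system failure) ≈ 0.3209.

0.3209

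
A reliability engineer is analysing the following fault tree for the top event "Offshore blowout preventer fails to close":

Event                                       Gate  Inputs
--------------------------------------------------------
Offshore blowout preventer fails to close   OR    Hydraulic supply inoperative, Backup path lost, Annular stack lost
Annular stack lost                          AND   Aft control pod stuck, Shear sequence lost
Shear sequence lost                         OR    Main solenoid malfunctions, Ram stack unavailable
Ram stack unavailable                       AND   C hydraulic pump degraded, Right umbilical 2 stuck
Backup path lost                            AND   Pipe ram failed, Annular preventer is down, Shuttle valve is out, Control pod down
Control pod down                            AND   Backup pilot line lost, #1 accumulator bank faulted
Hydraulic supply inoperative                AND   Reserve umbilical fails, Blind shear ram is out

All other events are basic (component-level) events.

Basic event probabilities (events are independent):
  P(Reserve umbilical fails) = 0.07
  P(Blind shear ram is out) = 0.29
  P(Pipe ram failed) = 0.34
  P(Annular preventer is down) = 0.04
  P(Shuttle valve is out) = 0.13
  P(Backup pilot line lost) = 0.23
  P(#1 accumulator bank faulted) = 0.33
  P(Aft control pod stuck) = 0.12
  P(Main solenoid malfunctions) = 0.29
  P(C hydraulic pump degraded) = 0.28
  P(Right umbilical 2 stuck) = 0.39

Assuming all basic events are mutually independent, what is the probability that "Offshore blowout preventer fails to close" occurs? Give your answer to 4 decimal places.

0.0636

P(Hydraulic supply inoperative) [AND] = 0.07 × 0.29 = 0.020300
P(Control pod down) [AND] = 0.23 × 0.33 = 0.075900
P(Backup path lost) [AND] = 0.34 × 0.04 × 0.13 × 0.075900 = 0.000134
P(Ram stack unavailable) [AND] = 0.28 × 0.39 = 0.109200
P(Shear sequence lost) [OR] = 1 − (1−0.29) × (1−0.109200) = 0.367532
P(Annular stack lost) [AND] = 0.12 × 0.367532 = 0.044104
P(Offshore blowout preventer fails to close) [OR] = 1 − (1−0.020300) × (1−0.000134) × (1−0.044104) = 0.063634
Rounded to 4 decimal places: P(Offshore blowout preventer fails to close) ≈ 0.0636.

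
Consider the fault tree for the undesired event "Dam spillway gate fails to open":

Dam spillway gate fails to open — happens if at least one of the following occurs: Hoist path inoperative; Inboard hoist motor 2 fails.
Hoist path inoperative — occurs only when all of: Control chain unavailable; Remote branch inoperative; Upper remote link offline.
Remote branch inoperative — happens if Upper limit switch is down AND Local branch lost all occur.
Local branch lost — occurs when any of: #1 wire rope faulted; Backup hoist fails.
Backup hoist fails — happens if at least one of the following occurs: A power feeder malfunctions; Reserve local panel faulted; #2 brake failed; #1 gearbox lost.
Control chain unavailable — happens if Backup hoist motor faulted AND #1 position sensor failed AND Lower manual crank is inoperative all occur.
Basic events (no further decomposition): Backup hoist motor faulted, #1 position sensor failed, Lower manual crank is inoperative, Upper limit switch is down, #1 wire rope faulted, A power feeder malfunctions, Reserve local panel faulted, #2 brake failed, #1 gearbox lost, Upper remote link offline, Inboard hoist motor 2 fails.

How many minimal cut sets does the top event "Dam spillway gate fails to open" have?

Control chain unavailable [AND]: one cut set from each child combined → 1 × 1 × 1 = 1 cut set(s).
Backup hoist fails [OR]: union of children's cut sets → 4 cut set(s).
Local branch lost [OR]: union of children's cut sets → 5 cut set(s).
Remote branch inoperative [AND]: one cut set from each child combined → 1 × 5 = 5 cut set(s).
Hoist path inoperative [AND]: one cut set from each child combined → 1 × 5 × 1 = 5 cut set(s).
Dam spillway gate fails to open [OR]: union of children's cut sets → 6 cut set(s).
Minimal cut sets: {#1 position sensor failed, #1 wire rope faulted, Backup hoist motor faulted, Lower manual crank is inoperative, Upper limit switch is down, Upper remote link offline}; {#1 position sensor failed, A power feeder malfunctions, Backup hoist motor faulted, Lower manual crank is inoperative, Upper limit switch is down, Upper remote link offline}; {#1 position sensor failed, Backup hoist motor faulted, Lower manual crank is inoperative, Reserve local panel faulted, Upper limit switch is down, Upper remote link offline}; {#1 position sensor failed, #2 brake failed, Backup hoist motor faulted, Lower manual crank is inoperative, Upper limit switch is down, Upper remote link offline}; {#1 gearbox lost, #1 position sensor failed, Backup hoist motor faulted, Lower manual crank is inoperative, Upper limit switch is down, Upper remote link offline}; {Inboard hoist motor 2 fails}.

6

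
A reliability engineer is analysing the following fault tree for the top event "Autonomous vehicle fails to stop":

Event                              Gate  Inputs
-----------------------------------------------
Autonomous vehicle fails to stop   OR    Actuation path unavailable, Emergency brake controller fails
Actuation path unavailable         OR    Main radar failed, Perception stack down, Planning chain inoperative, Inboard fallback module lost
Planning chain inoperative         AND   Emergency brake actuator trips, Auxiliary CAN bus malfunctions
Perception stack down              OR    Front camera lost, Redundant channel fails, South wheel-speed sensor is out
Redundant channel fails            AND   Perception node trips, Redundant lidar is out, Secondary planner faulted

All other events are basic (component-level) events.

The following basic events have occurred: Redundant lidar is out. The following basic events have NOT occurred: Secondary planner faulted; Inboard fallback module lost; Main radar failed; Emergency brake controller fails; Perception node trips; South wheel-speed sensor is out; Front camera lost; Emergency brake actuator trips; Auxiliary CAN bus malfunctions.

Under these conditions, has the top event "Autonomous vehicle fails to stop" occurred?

No

Redundant channel fails [AND]: Perception node trips=not, Redundant lidar is out=occurs, Secondary planner faulted=not → not all inputs occur → does not occur.
Perception stack down [OR]: Front camera lost=not, Redundant channel fails=not, South wheel-speed sensor is out=not → no input occurs → does not occur.
Planning chain inoperative [AND]: Emergency brake actuator trips=not, Auxiliary CAN bus malfunctions=not → not all inputs occur → does not occur.
Actuation path unavailable [OR]: Main radar failed=not, Perception stack down=not, Planning chain inoperative=not, Inboard fallback module lost=not → no input occurs → does not occur.
Autonomous vehicle fails to stop [OR]: Actuation path unavailable=not, Emergency brake controller fails=not → no input occurs → does not occur.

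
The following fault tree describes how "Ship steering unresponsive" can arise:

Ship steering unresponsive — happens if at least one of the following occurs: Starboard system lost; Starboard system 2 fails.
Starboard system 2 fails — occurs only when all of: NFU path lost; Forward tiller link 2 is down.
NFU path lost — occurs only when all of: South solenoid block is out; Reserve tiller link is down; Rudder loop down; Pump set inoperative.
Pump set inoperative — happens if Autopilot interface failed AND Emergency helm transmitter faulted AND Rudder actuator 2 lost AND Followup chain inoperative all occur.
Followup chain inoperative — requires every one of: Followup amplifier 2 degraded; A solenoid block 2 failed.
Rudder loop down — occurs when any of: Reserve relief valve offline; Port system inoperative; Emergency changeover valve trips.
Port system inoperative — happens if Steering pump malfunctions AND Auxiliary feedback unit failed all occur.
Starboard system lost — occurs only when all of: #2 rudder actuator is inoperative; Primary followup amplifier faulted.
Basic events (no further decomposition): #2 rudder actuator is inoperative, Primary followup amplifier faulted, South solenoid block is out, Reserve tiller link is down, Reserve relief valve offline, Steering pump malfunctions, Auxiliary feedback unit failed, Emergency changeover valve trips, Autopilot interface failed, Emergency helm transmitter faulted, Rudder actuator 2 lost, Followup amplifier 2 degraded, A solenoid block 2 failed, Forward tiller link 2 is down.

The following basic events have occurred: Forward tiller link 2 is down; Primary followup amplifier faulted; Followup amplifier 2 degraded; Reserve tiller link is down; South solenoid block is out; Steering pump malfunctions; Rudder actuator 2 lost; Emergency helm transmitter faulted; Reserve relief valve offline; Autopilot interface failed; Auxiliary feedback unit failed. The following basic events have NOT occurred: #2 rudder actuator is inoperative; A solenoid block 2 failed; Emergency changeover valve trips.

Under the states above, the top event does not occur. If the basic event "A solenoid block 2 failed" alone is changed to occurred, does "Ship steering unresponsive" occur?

Counterfactual: set "A solenoid block 2 failed" to occurred.
Starboard system lost [AND]: #2 rudder actuator is inoperative=not, Primary followup amplifier faulted=occurs → not all inputs occur → does not occur.
Port system inoperative [AND]: Steering pump malfunctions=occurs, Auxiliary feedback unit failed=occurs → all inputs occur → occurs.
Rudder loop down [OR]: Reserve relief valve offline=occurs, Port system inoperative=occurs, Emergency changeover valve trips=not → at least one input occurs → occurs.
Followup chain inoperative [AND]: Followup amplifier 2 degraded=occurs, A solenoid block 2 failed=occurs → all inputs occur → occurs.
Pump set inoperative [AND]: Autopilot interface failed=occurs, Emergency helm transmitter faulted=occurs, Rudder actuator 2 lost=occurs, Followup chain inoperative=occurs → all inputs occur → occurs.
NFU path lost [AND]: South solenoid block is out=occurs, Reserve tiller link is down=occurs, Rudder loop down=occurs, Pump set inoperative=occurs → all inputs occur → occurs.
Starboard system 2 fails [AND]: NFU path lost=occurs, Forward tiller link 2 is down=occurs → all inputs occur → occurs.
Ship steering unresponsive [OR]: Starboard system lost=not, Starboard system 2 fails=occurs → at least one input occurs → occurs.

Yes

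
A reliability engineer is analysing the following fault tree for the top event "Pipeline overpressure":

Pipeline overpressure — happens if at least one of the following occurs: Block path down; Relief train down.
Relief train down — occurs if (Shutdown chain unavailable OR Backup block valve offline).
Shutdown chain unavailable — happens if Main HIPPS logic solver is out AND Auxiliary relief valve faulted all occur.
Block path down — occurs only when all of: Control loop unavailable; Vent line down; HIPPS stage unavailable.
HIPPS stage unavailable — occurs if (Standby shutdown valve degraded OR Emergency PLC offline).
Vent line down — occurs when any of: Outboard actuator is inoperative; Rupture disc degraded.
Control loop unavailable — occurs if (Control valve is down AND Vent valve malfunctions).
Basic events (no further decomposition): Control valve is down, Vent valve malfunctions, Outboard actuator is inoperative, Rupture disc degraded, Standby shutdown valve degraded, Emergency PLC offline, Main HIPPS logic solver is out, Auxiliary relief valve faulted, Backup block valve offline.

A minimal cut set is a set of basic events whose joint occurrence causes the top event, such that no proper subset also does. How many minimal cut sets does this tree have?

6

Control loop unavailable [AND]: one cut set from each child combined → 1 × 1 = 1 cut set(s).
Vent line down [OR]: union of children's cut sets → 2 cut set(s).
HIPPS stage unavailable [OR]: union of children's cut sets → 2 cut set(s).
Block path down [AND]: one cut set from each child combined → 1 × 2 × 2 = 4 cut set(s).
Shutdown chain unavailable [AND]: one cut set from each child combined → 1 × 1 = 1 cut set(s).
Relief train down [OR]: union of children's cut sets → 2 cut set(s).
Pipeline overpressure [OR]: union of children's cut sets → 6 cut set(s).
Minimal cut sets: {Control valve is down, Outboard actuator is inoperative, Standby shutdown valve degraded, Vent valve malfunctions}; {Control valve is down, Emergency PLC offline, Outboard actuator is inoperative, Vent valve malfunctions}; {Control valve is down, Rupture disc degraded, Standby shutdown valve degraded, Vent valve malfunctions}; {Control valve is down, Emergency PLC offline, Rupture disc degraded, Vent valve malfunctions}; {Auxiliary relief valve faulted, Main HIPPS logic solver is out}; {Backup block valve offline}.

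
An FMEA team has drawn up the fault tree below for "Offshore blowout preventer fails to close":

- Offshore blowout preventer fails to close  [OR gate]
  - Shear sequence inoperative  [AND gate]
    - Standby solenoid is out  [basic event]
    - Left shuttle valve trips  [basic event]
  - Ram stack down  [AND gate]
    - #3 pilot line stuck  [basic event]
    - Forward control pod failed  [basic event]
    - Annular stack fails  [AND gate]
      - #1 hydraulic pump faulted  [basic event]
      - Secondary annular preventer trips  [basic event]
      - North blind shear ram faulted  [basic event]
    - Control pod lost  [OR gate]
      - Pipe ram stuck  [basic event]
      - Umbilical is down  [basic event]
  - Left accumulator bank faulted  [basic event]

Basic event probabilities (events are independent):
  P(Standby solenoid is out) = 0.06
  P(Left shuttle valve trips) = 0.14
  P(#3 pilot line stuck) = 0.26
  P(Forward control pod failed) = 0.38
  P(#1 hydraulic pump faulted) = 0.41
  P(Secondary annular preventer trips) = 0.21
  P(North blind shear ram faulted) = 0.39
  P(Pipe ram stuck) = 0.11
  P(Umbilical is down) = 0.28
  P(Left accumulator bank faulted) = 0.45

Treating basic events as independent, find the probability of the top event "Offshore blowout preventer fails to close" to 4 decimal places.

P(Shear sequence inoperative) [AND] = 0.06 × 0.14 = 0.008400
P(Annular stack fails) [AND] = 0.41 × 0.21 × 0.39 = 0.033579
P(Control pod lost) [OR] = 1 − (1−0.11) × (1−0.28) = 0.359200
P(Ram stack down) [AND] = 0.26 × 0.38 × 0.033579 × 0.359200 = 0.001192
P(Offshore blowout preventer fails to close) [OR] = 1 − (1−0.008400) × (1−0.001192) × (1−0.45) = 0.455270
Rounded to 4 decimal places: P(Offshore blowout preventer fails to close) ≈ 0.4553.

0.4553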